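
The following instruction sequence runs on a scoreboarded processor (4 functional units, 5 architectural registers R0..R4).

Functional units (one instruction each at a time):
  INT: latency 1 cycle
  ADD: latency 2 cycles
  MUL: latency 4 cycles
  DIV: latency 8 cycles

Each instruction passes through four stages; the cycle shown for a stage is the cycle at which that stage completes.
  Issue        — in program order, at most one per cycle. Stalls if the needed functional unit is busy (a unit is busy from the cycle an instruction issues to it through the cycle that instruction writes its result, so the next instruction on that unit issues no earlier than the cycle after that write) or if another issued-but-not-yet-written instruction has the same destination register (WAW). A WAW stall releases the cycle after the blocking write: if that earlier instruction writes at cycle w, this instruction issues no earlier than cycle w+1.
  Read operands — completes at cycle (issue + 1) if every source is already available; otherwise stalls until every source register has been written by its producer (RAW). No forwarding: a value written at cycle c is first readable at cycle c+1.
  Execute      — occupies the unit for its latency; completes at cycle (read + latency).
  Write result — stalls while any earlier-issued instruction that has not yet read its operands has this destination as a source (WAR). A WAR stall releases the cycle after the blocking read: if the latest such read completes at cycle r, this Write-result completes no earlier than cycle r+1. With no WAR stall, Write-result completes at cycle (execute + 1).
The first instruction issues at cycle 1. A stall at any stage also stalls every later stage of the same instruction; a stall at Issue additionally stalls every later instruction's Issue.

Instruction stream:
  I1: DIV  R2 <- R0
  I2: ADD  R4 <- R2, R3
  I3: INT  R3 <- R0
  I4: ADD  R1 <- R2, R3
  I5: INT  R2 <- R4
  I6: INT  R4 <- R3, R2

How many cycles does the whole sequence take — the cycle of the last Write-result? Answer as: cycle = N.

cycle = 24

1) issue 1, read 2, done 10, write 11
2) issue 2, read 12, done 14, write 15  <RAW R2: wait I1 write@11>
3) issue 3, read 4, done 5, write 13  <WAR R3: wait I2 read@12>
4) issue 16, read 17, done 19, write 20  <struct: ADD busy until I2 writes@15>
5) issue 17, read 18, done 19, write 20
6) issue 21, read 22, done 23, write 24  <struct: INT busy until I5 writes@20>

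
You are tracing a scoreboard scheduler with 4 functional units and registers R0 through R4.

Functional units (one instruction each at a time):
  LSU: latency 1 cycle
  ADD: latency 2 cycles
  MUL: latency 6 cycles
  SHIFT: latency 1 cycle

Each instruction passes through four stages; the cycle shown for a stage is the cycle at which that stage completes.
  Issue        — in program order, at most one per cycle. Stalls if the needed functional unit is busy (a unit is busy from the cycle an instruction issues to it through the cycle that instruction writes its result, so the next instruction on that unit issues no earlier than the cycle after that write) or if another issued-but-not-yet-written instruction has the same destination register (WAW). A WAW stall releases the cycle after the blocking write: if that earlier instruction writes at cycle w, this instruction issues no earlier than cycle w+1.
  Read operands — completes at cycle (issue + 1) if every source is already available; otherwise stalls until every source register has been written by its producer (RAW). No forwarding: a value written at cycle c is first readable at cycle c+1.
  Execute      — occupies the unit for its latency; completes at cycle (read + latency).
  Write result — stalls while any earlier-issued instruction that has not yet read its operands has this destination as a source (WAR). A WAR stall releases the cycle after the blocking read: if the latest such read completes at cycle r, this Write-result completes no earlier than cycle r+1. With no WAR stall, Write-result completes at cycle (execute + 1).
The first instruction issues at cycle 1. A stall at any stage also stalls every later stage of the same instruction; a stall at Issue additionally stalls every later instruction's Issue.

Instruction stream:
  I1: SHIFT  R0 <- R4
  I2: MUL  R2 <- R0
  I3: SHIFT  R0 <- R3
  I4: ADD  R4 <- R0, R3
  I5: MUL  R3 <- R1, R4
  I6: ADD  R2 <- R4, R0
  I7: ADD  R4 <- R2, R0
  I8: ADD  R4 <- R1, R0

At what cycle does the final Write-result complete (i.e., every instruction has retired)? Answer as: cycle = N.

[1] I1 dispatched to SHIFT
[2] I1 operands ready; I2 dispatched to MUL
[3] I1 complete
[4] R0←I1
[5] I2 operands ready; I3 dispatched to SHIFT
[6] I3 operands ready; I4 dispatched to ADD
[7] I3 complete
[8] R0←I3
[9] I4 operands ready
[11] I2 complete; I4 complete
[12] R2←I2; R4←I4
[13] I5 dispatched to MUL
[14] I5 operands ready; I6 dispatched to ADD
[15] I6 operands ready
[17] I6 complete
[18] R2←I6
[19] I7 dispatched to ADD
[20] I5 complete; I7 operands ready
[21] R3←I5
[22] I7 complete
[23] R4←I7
[24] I8 dispatched to ADD
[25] I8 operands ready
[27] I8 complete
[28] R4←I8

cycle = 28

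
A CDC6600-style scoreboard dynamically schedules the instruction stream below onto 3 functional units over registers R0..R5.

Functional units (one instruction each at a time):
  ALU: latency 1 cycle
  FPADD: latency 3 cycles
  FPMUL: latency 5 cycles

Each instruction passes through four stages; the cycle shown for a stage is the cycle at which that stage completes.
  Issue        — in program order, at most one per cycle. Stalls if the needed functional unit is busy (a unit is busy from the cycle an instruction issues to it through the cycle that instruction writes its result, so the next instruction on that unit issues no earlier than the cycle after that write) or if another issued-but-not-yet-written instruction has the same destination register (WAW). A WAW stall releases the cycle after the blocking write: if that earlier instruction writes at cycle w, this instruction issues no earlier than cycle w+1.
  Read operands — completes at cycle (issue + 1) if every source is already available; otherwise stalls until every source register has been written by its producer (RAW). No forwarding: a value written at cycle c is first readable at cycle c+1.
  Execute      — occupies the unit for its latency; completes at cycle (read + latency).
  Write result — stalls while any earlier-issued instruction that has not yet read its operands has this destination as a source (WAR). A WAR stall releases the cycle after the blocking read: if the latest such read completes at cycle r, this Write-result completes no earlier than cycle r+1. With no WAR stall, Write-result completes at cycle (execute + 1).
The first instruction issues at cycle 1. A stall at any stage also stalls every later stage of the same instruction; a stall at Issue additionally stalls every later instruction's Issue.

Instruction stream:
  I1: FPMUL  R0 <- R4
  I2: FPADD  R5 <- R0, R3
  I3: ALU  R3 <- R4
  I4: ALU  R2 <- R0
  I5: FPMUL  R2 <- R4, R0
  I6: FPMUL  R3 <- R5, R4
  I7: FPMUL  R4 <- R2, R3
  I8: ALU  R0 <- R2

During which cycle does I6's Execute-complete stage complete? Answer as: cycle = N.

cycle = 29

c1: I1→FPMUL
c2: I1 RO, I2→FPADD
c3: I3→ALU
c4: I3 RO
c5: I3 EX
c7: I1 EX
c8: I1 WR R0
c9: I2 RO
c10: I3 WR R3
c11: I4→ALU
c12: I2 EX, I4 RO
c13: I2 WR R5, I4 EX
c14: I4 WR R2
c15: I5→FPMUL
c16: I5 RO
c21: I5 EX
c22: I5 WR R2
c23: I6→FPMUL
c24: I6 RO
c29: I6 EX
c30: I6 WR R3
c31: I7→FPMUL
c32: I7 RO, I8→ALU
c33: I8 RO
c34: I8 EX
c35: I8 WR R0
c37: I7 EX
c38: I7 WR R4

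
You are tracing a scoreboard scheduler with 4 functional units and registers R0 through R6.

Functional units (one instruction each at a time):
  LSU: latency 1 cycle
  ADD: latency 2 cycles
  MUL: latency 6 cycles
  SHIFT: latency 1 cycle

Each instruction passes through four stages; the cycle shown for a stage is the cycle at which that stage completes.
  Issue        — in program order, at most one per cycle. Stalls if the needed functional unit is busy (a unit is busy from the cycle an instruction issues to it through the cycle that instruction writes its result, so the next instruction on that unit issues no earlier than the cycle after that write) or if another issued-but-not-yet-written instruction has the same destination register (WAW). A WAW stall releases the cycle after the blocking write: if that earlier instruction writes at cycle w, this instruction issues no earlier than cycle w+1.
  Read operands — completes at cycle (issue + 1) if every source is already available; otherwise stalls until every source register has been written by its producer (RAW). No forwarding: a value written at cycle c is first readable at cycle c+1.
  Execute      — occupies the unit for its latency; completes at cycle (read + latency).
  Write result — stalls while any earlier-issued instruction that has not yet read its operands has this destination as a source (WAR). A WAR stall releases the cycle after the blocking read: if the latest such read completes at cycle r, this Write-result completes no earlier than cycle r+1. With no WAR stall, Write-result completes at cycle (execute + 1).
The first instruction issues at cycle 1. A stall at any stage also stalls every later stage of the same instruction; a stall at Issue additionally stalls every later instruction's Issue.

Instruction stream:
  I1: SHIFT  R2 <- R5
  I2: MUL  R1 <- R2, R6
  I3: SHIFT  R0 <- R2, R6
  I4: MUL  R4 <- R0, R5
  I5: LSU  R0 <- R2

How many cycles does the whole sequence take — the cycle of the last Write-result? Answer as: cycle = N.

t=1  issue I1 (SHIFT)
t=2  I1 read-ops | issue I2 (MUL)
t=3  I1 finished on SHIFT
t=4  I1→R2
t=5  I2 read-ops | issue I3 (SHIFT)
t=6  I3 read-ops
t=7  I3 finished on SHIFT
t=8  I3→R0
t=11  I2 finished on MUL
t=12  I2→R1
t=13  issue I4 (MUL)
t=14  I4 read-ops | issue I5 (LSU)
t=15  I5 read-ops
t=16  I5 finished on LSU
t=17  I5→R0
t=20  I4 finished on MUL
t=21  I4→R4

cycle = 21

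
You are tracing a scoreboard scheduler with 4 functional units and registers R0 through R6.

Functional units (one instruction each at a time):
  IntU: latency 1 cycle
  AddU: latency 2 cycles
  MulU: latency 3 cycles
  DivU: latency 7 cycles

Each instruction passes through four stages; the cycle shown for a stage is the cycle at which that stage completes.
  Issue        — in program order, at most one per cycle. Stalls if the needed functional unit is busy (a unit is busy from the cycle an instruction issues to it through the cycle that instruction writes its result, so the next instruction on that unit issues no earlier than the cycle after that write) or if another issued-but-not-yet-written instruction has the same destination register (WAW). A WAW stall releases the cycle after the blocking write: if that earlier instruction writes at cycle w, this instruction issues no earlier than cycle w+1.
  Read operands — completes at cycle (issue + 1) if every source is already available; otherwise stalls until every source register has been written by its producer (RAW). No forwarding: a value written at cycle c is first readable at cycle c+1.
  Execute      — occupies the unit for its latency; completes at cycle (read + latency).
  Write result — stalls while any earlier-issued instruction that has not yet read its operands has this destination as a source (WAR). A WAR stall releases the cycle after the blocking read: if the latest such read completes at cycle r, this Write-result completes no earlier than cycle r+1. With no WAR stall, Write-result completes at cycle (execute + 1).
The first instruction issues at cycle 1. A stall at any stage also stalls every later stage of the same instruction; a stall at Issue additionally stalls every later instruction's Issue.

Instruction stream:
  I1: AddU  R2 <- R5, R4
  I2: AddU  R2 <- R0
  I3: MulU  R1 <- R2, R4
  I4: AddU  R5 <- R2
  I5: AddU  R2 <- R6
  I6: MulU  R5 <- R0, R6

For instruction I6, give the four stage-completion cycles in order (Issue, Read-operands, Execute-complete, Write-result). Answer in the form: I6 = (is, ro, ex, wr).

I6 = (17, 18, 21, 22)

c1: I1→AddU
c2: I1 RO
c4: I1 EX
c5: I1 WR R2
c6: I2→AddU
c7: I2 RO, I3→MulU
c9: I2 EX
c10: I2 WR R2
c11: I3 RO, I4→AddU
c12: I4 RO
c14: I3 EX, I4 EX
c15: I3 WR R1, I4 WR R5
c16: I5→AddU
c17: I5 RO, I6→MulU
c18: I6 RO
c19: I5 EX
c20: I5 WR R2
c21: I6 EX
c22: I6 WR R5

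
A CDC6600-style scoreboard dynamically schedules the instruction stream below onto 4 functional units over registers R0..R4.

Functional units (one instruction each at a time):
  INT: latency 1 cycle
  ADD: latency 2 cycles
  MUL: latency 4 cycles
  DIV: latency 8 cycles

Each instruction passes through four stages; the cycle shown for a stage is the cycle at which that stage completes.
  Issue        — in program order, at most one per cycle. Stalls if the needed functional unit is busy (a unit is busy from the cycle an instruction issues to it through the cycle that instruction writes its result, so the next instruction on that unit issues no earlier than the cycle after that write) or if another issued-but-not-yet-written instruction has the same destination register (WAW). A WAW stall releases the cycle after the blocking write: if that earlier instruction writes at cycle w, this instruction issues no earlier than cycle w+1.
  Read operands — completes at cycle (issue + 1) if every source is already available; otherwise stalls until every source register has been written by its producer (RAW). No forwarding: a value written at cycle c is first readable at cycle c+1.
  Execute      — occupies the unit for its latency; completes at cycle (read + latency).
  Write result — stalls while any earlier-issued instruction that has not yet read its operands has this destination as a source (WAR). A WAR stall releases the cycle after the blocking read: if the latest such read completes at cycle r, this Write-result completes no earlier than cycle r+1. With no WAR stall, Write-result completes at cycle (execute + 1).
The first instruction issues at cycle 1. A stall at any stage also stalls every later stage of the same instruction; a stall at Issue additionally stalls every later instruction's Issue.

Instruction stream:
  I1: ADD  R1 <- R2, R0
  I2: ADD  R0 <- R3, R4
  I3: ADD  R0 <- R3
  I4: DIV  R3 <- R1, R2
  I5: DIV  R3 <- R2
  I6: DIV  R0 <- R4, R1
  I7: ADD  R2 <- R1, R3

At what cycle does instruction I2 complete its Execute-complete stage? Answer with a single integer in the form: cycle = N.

[I1] 1/2/4/5
[I2] 6/7/9/10  (struct: ADD busy until I1 writes@5)
[I3] 11/12/14/15  (struct: ADD busy until I2 writes@10)
[I4] 12/13/21/22
[I5] 23/24/32/33  (struct: DIV busy until I4 writes@22)
[I6] 34/35/43/44  (struct: DIV busy until I5 writes@33)
[I7] 35/36/38/39

cycle = 9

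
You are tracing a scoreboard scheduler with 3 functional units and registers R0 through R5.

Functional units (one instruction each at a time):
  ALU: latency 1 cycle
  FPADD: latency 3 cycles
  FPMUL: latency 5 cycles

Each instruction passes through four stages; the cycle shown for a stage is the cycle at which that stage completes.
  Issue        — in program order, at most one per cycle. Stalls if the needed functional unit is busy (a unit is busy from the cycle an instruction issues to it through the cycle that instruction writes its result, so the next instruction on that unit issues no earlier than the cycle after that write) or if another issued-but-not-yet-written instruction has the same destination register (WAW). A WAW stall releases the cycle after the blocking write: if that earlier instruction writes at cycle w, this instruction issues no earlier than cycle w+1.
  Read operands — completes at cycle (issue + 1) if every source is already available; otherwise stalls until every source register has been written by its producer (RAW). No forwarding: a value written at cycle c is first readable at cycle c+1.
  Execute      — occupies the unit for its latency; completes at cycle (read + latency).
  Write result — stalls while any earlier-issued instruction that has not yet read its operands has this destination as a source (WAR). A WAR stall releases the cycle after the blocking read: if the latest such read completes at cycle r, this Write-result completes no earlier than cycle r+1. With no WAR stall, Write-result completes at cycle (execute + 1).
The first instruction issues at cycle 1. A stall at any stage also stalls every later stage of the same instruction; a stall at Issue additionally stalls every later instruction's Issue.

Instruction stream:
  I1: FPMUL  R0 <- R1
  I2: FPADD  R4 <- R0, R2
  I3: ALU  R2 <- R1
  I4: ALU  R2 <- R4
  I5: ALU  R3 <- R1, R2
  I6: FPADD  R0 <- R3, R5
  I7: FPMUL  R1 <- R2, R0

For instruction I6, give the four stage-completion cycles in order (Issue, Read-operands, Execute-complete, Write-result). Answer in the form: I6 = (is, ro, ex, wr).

I6 = (18, 21, 24, 25)

[1] I1 issues→FPMUL
[2] I1 reads, I2 issues→FPADD
[3] I3 issues→ALU
[4] I3 reads
[5] I3 exec-done
[7] I1 exec-done
[8] I1 writes R0
[9] I2 reads
[10] I3 writes R2
[11] I4 issues→ALU
[12] I2 exec-done
[13] I2 writes R4
[14] I4 reads
[15] I4 exec-done
[16] I4 writes R2
[17] I5 issues→ALU
[18] I5 reads, I6 issues→FPADD
[19] I5 exec-done, I7 issues→FPMUL
[20] I5 writes R3
[21] I6 reads
[24] I6 exec-done
[25] I6 writes R0
[26] I7 reads
[31] I7 exec-done
[32] I7 writes R1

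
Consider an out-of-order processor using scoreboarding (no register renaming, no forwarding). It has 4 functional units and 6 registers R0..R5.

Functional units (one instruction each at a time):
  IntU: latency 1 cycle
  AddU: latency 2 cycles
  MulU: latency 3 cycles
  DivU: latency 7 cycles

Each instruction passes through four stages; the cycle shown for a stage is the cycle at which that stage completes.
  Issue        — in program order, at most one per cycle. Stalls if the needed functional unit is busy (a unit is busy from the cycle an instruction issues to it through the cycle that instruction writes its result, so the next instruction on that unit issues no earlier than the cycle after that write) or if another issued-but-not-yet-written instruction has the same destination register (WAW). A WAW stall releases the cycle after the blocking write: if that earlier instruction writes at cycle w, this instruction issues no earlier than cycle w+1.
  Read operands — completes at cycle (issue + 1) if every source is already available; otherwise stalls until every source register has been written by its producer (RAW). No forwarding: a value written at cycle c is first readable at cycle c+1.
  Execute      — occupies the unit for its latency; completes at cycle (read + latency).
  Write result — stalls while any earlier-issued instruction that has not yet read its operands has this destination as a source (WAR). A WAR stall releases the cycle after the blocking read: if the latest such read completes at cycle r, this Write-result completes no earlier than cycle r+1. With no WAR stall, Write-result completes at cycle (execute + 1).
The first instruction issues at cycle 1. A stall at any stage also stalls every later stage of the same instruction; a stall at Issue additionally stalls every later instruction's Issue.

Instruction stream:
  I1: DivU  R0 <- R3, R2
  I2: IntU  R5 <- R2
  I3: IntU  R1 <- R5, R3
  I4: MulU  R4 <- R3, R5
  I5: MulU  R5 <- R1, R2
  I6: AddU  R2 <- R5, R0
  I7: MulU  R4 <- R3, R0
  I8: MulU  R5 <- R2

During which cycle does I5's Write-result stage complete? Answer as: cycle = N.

cycle = 18

1) issue 1, read 2, done 9, write 10
2) issue 2, read 3, done 4, write 5
3) issue 6, read 7, done 8, write 9  <struct: IntU busy until I2 writes@5>
4) issue 7, read 8, done 11, write 12
5) issue 13, read 14, done 17, write 18  <struct: MulU busy until I4 writes@12>
6) issue 14, read 19, done 21, write 22  <RAW R5: wait I5 write@18>
7) issue 19, read 20, done 23, write 24  <struct: MulU busy until I5 writes@18>
8) issue 25, read 26, done 29, write 30  <struct: MulU busy until I7 writes@24>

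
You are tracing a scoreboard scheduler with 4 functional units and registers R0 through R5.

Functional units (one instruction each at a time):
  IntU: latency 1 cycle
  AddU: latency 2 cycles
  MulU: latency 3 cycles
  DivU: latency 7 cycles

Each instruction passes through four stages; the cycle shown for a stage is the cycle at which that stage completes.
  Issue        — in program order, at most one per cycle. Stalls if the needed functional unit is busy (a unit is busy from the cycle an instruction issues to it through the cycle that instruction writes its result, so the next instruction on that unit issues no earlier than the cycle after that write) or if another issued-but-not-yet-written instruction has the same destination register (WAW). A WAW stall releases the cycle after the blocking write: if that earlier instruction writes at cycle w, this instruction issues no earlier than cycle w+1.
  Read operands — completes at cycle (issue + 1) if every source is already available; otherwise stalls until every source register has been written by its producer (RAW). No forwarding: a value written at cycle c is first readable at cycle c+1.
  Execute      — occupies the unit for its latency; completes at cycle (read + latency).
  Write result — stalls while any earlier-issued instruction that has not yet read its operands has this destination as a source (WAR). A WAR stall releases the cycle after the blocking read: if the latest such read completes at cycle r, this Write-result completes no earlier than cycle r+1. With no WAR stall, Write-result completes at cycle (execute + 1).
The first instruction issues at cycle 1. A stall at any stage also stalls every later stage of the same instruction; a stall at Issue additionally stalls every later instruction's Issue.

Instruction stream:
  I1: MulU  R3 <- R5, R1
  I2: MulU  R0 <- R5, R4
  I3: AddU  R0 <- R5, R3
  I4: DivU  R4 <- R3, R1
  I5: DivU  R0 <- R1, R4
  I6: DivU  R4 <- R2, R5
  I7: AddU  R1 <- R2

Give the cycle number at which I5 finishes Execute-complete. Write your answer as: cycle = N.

cycle = 32

c1: issue I1 (MulU)
c2: I1 read-ops
c5: I1 finished on MulU
c6: I1→R3
c7: issue I2 (MulU)
c8: I2 read-ops
c11: I2 finished on MulU
c12: I2→R0
c13: issue I3 (AddU)
c14: I3 read-ops | issue I4 (DivU)
c15: I4 read-ops
c16: I3 finished on AddU
c17: I3→R0
c22: I4 finished on DivU
c23: I4→R4
c24: issue I5 (DivU)
c25: I5 read-ops
c32: I5 finished on DivU
c33: I5→R0
c34: issue I6 (DivU)
c35: I6 read-ops | issue I7 (AddU)
c36: I7 read-ops
c38: I7 finished on AddU
c39: I7→R1
c42: I6 finished on DivU
c43: I6→R4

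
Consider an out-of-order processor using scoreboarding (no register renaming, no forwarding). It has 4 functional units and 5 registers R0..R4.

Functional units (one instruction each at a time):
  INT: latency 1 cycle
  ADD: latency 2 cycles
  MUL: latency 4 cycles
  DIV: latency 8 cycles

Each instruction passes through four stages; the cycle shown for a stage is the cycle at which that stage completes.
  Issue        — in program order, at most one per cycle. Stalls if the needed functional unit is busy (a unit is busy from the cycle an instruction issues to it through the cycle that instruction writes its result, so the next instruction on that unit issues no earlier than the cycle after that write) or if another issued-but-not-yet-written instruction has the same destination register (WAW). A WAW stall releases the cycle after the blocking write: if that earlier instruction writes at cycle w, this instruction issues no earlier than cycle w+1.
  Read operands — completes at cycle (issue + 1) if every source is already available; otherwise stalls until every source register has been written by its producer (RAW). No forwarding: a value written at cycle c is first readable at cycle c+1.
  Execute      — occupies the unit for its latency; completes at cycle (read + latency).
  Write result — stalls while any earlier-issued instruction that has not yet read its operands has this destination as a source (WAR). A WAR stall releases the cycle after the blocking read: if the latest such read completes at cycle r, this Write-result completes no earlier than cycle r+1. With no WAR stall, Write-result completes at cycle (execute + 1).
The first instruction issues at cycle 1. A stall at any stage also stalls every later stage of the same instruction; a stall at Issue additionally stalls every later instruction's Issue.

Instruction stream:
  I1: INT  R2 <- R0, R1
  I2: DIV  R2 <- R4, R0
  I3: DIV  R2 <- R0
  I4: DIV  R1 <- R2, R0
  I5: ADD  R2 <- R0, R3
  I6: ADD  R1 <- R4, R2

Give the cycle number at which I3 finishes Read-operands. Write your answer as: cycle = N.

cycle = 17

t=1  I1 issues→INT
t=2  I1 reads
t=3  I1 exec-done
t=4  I1 writes R2
t=5  I2 issues→DIV
t=6  I2 reads
t=14  I2 exec-done
t=15  I2 writes R2
t=16  I3 issues→DIV
t=17  I3 reads
t=25  I3 exec-done
t=26  I3 writes R2
t=27  I4 issues→DIV
t=28  I4 reads | I5 issues→ADD
t=29  I5 reads
t=31  I5 exec-done
t=32  I5 writes R2
t=36  I4 exec-done
t=37  I4 writes R1
t=38  I6 issues→ADD
t=39  I6 reads
t=41  I6 exec-done
t=42  I6 writes R1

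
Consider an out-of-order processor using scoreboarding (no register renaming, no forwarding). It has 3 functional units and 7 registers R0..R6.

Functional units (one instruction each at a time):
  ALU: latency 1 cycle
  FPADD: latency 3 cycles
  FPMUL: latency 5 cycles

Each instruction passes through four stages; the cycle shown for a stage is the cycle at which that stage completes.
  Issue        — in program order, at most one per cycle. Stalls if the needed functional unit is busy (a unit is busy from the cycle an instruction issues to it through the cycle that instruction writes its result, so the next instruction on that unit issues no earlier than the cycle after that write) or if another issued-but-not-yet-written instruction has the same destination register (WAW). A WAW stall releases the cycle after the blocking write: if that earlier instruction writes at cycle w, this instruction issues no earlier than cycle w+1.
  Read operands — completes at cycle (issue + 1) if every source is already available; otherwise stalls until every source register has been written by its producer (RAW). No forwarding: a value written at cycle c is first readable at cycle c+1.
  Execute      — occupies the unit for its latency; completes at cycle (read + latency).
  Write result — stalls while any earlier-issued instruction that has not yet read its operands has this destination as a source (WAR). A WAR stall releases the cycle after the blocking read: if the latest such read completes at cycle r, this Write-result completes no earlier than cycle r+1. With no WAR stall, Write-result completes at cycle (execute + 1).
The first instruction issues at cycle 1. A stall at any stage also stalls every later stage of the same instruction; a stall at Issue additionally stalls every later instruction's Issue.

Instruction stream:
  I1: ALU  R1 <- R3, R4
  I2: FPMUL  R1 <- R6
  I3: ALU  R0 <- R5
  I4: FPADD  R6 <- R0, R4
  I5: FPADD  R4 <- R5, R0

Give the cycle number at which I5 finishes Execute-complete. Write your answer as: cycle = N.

cycle 1: issue I1 (ALU)
cycle 2: I1 read-ops
cycle 3: I1 finished on ALU
cycle 4: I1→R1
cycle 5: issue I2 (FPMUL)
cycle 6: I2 read-ops · issue I3 (ALU)
cycle 7: I3 read-ops · issue I4 (FPADD)
cycle 8: I3 finished on ALU
cycle 9: I3→R0
cycle 10: I4 read-ops
cycle 11: I2 finished on FPMUL
cycle 12: I2→R1
cycle 13: I4 finished on FPADD
cycle 14: I4→R6
cycle 15: issue I5 (FPADD)
cycle 16: I5 read-ops
cycle 19: I5 finished on FPADD
cycle 20: I5→R4

cycle = 19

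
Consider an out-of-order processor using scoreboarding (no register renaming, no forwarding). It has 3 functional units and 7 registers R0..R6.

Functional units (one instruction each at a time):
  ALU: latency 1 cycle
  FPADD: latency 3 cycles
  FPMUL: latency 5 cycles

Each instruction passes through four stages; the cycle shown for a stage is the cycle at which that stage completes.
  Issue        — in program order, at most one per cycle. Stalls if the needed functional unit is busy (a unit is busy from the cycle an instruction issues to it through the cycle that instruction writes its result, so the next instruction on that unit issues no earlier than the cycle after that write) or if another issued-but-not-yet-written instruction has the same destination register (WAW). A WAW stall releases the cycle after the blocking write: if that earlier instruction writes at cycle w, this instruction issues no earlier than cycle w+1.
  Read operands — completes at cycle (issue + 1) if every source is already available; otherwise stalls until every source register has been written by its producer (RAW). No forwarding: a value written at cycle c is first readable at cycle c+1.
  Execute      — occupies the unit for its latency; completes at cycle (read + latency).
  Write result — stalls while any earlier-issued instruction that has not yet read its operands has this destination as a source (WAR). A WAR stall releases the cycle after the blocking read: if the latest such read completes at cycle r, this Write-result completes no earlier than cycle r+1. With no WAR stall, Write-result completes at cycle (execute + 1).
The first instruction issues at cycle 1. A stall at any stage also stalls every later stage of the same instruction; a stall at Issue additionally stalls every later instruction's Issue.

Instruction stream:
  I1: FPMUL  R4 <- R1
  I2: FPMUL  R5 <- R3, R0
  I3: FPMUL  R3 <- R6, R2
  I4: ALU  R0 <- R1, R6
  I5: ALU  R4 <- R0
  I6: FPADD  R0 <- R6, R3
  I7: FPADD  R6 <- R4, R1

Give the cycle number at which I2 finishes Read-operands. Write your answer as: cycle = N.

[I1] 1/2/7/8
[I2] 9/10/15/16  (struct: FPMUL busy until I1 writes@8)
[I3] 17/18/23/24  (struct: FPMUL busy until I2 writes@16)
[I4] 18/19/20/21
[I5] 22/23/24/25  (struct: ALU busy until I4 writes@21)
[I6] 23/25/28/29  (RAW R3: wait I3 write@24)
[I7] 30/31/34/35  (struct: FPADD busy until I6 writes@29)

cycle = 10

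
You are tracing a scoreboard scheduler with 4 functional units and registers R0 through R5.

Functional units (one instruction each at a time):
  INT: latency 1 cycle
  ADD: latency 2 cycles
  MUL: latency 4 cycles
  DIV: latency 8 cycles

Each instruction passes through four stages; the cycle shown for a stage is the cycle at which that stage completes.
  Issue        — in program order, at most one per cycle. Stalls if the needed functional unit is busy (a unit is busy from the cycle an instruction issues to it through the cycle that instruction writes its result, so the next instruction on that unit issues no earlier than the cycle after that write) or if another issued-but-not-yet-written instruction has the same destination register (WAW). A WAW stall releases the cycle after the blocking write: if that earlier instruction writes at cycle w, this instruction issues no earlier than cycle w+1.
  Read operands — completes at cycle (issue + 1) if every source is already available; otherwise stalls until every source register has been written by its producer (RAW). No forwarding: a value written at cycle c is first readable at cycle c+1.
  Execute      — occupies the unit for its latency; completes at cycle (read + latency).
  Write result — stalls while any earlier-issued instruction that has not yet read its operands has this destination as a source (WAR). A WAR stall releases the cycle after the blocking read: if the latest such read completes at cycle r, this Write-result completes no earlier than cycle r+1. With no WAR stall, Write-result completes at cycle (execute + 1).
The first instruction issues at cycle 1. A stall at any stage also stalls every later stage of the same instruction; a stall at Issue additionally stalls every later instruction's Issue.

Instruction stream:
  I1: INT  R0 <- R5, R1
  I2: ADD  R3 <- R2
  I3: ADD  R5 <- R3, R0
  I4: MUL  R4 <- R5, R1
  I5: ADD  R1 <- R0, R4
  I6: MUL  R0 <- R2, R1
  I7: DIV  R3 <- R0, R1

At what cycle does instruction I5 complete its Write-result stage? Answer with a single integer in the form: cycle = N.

cycle = 21

I1  is:1  ro:2  ex:3  wr:4
I2  is:2  ro:3  ex:5  wr:6
I3  is:7  ro:8  ex:10  wr:11  — struct: ADD busy until I2 writes@6
I4  is:8  ro:12  ex:16  wr:17  — RAW R5: wait I3 write@11
I5  is:12  ro:18  ex:20  wr:21  — struct: ADD busy until I3 writes@11, RAW R4: wait I4 write@17
I6  is:18  ro:22  ex:26  wr:27  — struct: MUL busy until I4 writes@17, RAW R1: wait I5 write@21
I7  is:19  ro:28  ex:36  wr:37  — RAW R0: wait I6 write@27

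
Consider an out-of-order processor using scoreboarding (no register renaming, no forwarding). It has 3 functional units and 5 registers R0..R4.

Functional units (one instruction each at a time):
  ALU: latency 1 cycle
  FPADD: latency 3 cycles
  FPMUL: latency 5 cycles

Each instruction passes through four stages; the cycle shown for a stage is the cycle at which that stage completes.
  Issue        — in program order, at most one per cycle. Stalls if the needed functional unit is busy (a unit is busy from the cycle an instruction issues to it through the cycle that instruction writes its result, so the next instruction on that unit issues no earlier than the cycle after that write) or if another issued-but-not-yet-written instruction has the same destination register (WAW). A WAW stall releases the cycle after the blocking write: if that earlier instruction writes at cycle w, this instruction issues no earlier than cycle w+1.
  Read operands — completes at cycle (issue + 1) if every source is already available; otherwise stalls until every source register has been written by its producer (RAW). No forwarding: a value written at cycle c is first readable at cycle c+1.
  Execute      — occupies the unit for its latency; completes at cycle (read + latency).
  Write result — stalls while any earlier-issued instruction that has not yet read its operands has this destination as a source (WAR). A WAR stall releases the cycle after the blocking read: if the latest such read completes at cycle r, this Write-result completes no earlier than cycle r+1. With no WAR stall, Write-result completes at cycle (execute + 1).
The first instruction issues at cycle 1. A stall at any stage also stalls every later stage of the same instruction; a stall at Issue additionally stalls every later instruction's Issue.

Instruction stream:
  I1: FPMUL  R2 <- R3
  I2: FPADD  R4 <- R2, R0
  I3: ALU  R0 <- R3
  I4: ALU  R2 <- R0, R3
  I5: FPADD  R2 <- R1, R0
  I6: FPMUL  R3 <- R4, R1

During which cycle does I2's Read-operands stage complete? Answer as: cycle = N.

cycle = 9

cycle 1: issue I1 (FPMUL)
cycle 2: I1 read-ops | issue I2 (FPADD)
cycle 3: issue I3 (ALU)
cycle 4: I3 read-ops
cycle 5: I3 finished on ALU
cycle 7: I1 finished on FPMUL
cycle 8: I1→R2
cycle 9: I2 read-ops
cycle 10: I3→R0
cycle 11: issue I4 (ALU)
cycle 12: I2 finished on FPADD | I4 read-ops
cycle 13: I2→R4 | I4 finished on ALU
cycle 14: I4→R2
cycle 15: issue I5 (FPADD)
cycle 16: I5 read-ops | issue I6 (FPMUL)
cycle 17: I6 read-ops
cycle 19: I5 finished on FPADD
cycle 20: I5→R2
cycle 22: I6 finished on FPMUL
cycle 23: I6→R3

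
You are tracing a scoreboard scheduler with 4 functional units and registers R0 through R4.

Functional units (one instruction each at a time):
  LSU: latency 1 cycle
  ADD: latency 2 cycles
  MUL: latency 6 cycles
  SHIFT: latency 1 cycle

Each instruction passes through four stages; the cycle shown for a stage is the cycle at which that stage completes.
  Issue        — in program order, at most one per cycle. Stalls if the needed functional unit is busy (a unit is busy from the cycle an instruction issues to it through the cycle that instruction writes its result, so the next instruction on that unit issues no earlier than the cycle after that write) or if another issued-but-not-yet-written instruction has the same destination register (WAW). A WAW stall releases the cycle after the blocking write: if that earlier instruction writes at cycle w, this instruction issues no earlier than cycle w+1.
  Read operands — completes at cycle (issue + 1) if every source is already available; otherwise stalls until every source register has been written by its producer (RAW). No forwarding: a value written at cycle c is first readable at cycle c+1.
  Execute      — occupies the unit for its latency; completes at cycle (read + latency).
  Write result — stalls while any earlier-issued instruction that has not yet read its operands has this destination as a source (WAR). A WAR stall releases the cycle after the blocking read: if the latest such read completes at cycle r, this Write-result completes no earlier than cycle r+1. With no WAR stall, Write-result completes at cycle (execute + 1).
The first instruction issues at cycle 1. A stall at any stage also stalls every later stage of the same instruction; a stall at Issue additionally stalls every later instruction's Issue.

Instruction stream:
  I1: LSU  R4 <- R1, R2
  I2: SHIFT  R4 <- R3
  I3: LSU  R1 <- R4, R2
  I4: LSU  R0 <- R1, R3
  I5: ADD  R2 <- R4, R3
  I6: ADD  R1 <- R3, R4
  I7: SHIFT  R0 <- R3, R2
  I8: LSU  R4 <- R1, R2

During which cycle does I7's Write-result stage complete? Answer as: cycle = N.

1) issue 1, read 2, done 3, write 4
2) issue 5, read 6, done 7, write 8  <WAW R4: wait I1 write@4>
3) issue 6, read 9, done 10, write 11  <RAW R4: wait I2 write@8>
4) issue 12, read 13, done 14, write 15  <struct: LSU busy until I3 writes@11>
5) issue 13, read 14, done 16, write 17
6) issue 18, read 19, done 21, write 22  <struct: ADD busy until I5 writes@17>
7) issue 19, read 20, done 21, write 22
8) issue 20, read 23, done 24, write 25  <RAW R1: wait I6 write@22>

cycle = 22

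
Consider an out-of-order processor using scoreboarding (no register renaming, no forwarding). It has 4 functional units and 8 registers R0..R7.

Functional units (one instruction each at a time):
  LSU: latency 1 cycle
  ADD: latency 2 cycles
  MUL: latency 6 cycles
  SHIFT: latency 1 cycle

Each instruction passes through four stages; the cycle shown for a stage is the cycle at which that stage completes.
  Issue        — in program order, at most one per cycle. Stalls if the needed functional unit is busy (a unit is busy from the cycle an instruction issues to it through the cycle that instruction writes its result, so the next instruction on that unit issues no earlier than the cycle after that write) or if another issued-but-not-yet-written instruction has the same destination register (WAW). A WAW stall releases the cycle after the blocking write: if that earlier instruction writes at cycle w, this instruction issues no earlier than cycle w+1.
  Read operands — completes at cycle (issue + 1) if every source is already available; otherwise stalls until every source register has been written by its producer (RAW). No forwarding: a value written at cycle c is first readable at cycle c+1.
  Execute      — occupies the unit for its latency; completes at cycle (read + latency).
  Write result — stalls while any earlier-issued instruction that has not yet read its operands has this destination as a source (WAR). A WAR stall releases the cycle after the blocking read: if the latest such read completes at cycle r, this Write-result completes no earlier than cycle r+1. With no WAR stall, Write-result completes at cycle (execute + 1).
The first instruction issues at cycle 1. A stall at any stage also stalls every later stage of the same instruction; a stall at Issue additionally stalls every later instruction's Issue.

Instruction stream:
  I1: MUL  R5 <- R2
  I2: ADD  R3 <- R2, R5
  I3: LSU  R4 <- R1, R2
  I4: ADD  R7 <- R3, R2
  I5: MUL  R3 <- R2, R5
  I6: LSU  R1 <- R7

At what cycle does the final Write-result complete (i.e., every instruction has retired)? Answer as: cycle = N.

I1: IS=1 RO=2 EX=8 WR=9
I2: IS=2 RO=10 EX=12 WR=13  [RAW R5: wait I1 write@9]
I3: IS=3 RO=4 EX=5 WR=6
I4: IS=14 RO=15 EX=17 WR=18  [struct: ADD busy until I2 writes@13]
I5: IS=15 RO=16 EX=22 WR=23
I6: IS=16 RO=19 EX=20 WR=21  [RAW R7: wait I4 write@18]

cycle = 23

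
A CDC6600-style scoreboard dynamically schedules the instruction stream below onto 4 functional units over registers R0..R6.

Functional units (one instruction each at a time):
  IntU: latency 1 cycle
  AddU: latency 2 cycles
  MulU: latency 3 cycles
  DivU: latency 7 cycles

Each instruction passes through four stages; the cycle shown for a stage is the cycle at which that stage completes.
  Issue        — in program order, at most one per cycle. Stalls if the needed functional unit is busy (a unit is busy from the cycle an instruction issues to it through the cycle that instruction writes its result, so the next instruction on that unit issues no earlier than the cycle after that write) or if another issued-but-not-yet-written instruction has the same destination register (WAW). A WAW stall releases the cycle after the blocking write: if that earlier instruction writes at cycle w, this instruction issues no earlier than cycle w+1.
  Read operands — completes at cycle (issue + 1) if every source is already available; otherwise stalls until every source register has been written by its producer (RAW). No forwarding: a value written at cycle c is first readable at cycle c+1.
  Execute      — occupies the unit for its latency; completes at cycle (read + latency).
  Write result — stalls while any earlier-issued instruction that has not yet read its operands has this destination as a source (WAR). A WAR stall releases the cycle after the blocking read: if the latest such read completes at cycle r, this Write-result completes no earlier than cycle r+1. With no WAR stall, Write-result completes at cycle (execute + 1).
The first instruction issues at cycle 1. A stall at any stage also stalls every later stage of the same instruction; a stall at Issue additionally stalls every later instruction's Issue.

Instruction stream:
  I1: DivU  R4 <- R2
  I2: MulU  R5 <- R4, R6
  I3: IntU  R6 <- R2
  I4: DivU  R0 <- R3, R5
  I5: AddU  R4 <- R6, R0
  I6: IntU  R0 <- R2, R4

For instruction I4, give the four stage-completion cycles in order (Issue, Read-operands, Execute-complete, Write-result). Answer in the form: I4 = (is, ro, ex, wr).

I4 = (11, 16, 23, 24)

I1: IS=1 RO=2 EX=9 WR=10
I2: IS=2 RO=11 EX=14 WR=15  [RAW R4: wait I1 write@10]
I3: IS=3 RO=4 EX=5 WR=12  [WAR R6: wait I2 read@11]
I4: IS=11 RO=16 EX=23 WR=24  [struct: DivU busy until I1 writes@10; RAW R5: wait I2 write@15]
I5: IS=12 RO=25 EX=27 WR=28  [RAW R0: wait I4 write@24]
I6: IS=25 RO=29 EX=30 WR=31  [WAW R0: wait I4 write@24; RAW R4: wait I5 write@28]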